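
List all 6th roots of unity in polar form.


The 6th roots of unity are cis(360k/6°) for k=0..5
Angle step = 360/6 = 60°
Primitive root: cis(60°)
Primitive root = 0.5000 + 0.8660i

6 roots at angles: 0°, 60°, 120°, 180°, 240°, 300°


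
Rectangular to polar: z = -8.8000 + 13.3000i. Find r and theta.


r = sqrt(77.44+176.89) = sqrt(254.33) = 15.9477
theta = atan2(13.3, -8.8) = 123.4908 degrees

r = 15.9477, theta = 123.4908 degrees


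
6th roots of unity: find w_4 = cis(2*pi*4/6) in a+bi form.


Angle = 360*4/6 = 240°
a = cos(240°) = -0.5000
b = sin(240°) = -0.8660

-0.5000 - 0.8660i


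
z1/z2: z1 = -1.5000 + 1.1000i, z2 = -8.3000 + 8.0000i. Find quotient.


Conjugate of z2 = -8.3000 - 8.0000i
Numerator: (-1.5000 + 1.1000i)(-8.3000 - 8.0000i) = 21.2500 + 2.8700i
Denominator: (-8.3)^2 + 8^2 = 132.89
Result = (21.2500 + 2.8700i)/132.89

0.1599 + 0.0216i


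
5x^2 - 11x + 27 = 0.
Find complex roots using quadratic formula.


disc = (-11)^2 - 4*5*27 = 121 - 540 = -419
sqrt(|disc|) = sqrt(419) = 20.4695
Real part = 11/(2*5) = 1.1000
Imag part = 20.4695/(2*5) = 2.0469

1.1000 ± 2.0469i


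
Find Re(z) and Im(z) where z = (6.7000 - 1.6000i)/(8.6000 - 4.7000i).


Multiply by conjugate: (6.7000 - 1.6000i)(8.6000 + 4.7000i) / (8.6^2 + (-4.7)^2)
Numerator real = 6.7*8.6 - (1.6)*(-4.7) = 65.14
Numerator imag = -1.6*8.6 - 6.7*(-4.7) = 17.73
Denominator = 96.05
Re(z) = 65.14/96.05 = 0.6782
Im(z) = 17.73/96.05 = 0.1846

Re(z) = 0.6782, Im(z) = 0.1846


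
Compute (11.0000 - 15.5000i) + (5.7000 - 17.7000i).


Real: 11 + 5.7 = 16.7
Imag: -15.5 - 17.7 = -33.2

16.7000 - 33.2000i


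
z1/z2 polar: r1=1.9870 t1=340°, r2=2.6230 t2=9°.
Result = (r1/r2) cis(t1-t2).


r = 1.9870 / 2.6230 = 0.7575
theta = 340° - 9° = 331° = 331° (mod 360)

0.7575 cis(331°)


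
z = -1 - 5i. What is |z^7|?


|z| = sqrt(1+25) = sqrt(26) = 5.0990
|z^7| = |z|^7 = (sqrt(26))^7 = 26^3 * sqrt(26) = 17576*sqrt(26)

|z^7| = 17576*sqrt(26) ≈ 89620.3670


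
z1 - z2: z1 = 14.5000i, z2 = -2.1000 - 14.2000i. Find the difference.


Real: 0 + 2.1 = 2.1
Imag: 14.5 + 14.2 = 28.7

2.1000 + 28.7000i


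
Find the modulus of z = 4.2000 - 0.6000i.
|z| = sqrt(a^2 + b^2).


|z| = sqrt(4.2^2 + (-0.6)^2) = sqrt(17.64 + 0.36) = sqrt(18) = 4.2426

|z| = 4.2426


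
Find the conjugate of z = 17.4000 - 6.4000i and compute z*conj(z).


z_bar = 17.4000 + 6.4000i
z*z_bar = 17.4^2 + (-6.4)^2 = 302.76 + 40.96 = 343.72

z_bar = 17.4000 + 6.4000i, z*z_bar = 343.72


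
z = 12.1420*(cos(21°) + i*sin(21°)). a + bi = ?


a = 12.1420*cos(21°) = 12.1420*0.93358 = 11.3355
b = 12.1420*sin(21°) = 12.1420*0.35837 = 4.3513

11.3355 + 4.3513i


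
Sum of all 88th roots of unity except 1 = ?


With w = e^(2*pi*i/88), all 88 of the 88th roots of unity w^0 = 1, w, ..., w^(87) sum to 0: 1 + w + ... + w^(87) = (1 - w^88)/(1 - w) = 0 since w^88 = 1, w ≠ 1.
Removing the root 1: w + w^2 + ... + w^(87) = 0 - 1 = -1

Sum = -1


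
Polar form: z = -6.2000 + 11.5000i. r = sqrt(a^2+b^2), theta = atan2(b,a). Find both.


r = sqrt(38.44+132.25) = sqrt(170.69) = 13.0648
theta = atan2(11.5, -6.2) = 118.3305 degrees

r = 13.0648, theta = 118.3305 degrees


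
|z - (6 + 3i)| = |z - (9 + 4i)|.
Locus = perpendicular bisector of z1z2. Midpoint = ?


Equal distances means the locus is the perpendicular bisector of z1 and z2.
Midpoint = ((6+9)/2, (3+4)/2) = (7.5000, 3.5000)

Perpendicular bisector through (7.5000, 3.5000)


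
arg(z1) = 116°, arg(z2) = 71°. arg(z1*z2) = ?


arg(z1*z2) = 116° + 71° = 187°
Normalized to (-180°, 180°]: -173°

-173°


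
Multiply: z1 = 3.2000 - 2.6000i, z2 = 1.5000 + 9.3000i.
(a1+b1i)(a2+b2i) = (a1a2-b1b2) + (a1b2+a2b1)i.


Real = 3.2*1.5 - (-2.6)*9.3 = 4.8 - (-24.18) = 28.98
Imag = 3.2*9.3 + 1.5*(-2.6) = 29.76 - (3.9) = 25.86

28.9800 + 25.8600i


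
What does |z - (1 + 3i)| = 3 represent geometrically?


|z - z0| = r is a circle with center z0 and radius r.
Center = (1, 3), radius = 3

Circle with center (1, 3) and radius 3


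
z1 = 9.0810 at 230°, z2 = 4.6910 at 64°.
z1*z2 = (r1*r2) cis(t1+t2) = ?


r = 9.0810 * 4.6910 = 42.5990
theta = 230° + 64° = 294° = 294° (mod 360)

42.5990 cis(294°)


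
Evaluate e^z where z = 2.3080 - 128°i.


e^2.3080 = 10.0543
cos(-128°) = -0.61566
sin(-128°) = -0.78801
Real = 10.0543*(-0.61566) = -6.1900
Imag = 10.0543*(-0.78801) = -7.9229

-6.1900 - 7.9229i


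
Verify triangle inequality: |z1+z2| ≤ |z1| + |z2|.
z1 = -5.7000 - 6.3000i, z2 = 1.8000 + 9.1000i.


|z1| = sqrt((-5.7)^2 + (-6.3)^2) = sqrt(72.18) = 8.4959
|z2| = sqrt(1.8^2 + 9.1^2) = sqrt(86.05) = 9.2763
z1+z2 = -3.9000 + 2.8000i
|z1+z2| = sqrt(23.05) = 4.8010
|z1|+|z2| = 8.4959 + 9.2763 = 17.7722

|z1+z2| = 4.8010 ≤ |z1|+|z2| = 17.7722 (verified)


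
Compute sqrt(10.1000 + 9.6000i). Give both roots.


|z| = sqrt(102.01+92.16) = 13.9345
sqrt((|z|+a)/2) = sqrt((13.9345+10.1)/2) = sqrt(12.0172) = 3.4666
sqrt((|z|-a)/2) = sqrt((13.9345-10.1)/2) = sqrt(1.9172) = 1.3846

±(3.4666 + 1.3846i) i.e. 3.4666 + 1.3846i and -3.4666 - 1.3846i


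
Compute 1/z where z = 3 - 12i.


|z|^2 = 9+144 = 153
1/z = (3 + 12i)/153

1/z = 0.0196 + 0.0784i


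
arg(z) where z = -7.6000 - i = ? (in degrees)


Re = -7.6, Im = -1
arg = atan2(-1, -7.6) = -172.5041 degrees

arg(z) = -172.5041 degrees


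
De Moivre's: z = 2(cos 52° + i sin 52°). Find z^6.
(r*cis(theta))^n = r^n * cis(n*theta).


r^6 = 2^6 = 64
n*theta = 6*52° = 312° = 312° (mod 360)
a = 64*cos(312°) = 42.8244
b = 64*sin(312°) = -47.5613

64 cis(312°) = 42.8244 - 47.5613i


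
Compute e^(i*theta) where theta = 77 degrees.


cos(77°) = 0.2250
sin(77°) = 0.9744

e^(i*77°) = 0.2250 + 0.9744i


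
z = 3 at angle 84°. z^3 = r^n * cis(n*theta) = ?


r^3 = 3^3 = 27
n*theta = 3*84° = 252° = 252° (mod 360)
a = 27*cos(252°) = -8.3435
b = 27*sin(252°) = -25.6785

27 cis(252°) = -8.3435 - 25.6785i


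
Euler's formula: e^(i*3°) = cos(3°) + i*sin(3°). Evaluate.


cos(3°) = 0.9986
sin(3°) = 0.0523

e^(i*3°) = 0.9986 + 0.0523i


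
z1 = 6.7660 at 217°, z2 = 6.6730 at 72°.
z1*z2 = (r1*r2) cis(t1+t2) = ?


r = 6.7660 * 6.6730 = 45.1495
theta = 217° + 72° = 289° = 289° (mod 360)

45.1495 cis(289°)


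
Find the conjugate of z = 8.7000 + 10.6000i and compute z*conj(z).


z_bar = 8.7000 - 10.6000i
z*z_bar = 8.7^2 + 10.6^2 = 75.69 + 112.36 = 188.05

z_bar = 8.7000 - 10.6000i, z*z_bar = 188.05


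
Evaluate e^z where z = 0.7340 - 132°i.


e^0.7340 = 2.0834
cos(-132°) = -0.66913
sin(-132°) = -0.74314
Real = 2.0834*(-0.66913) = -1.3941
Imag = 2.0834*(-0.74314) = -1.5483

-1.3941 - 1.5483i


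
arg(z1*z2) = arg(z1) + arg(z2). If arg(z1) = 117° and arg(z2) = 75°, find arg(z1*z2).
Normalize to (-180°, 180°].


arg(z1*z2) = 117° + 75° = 192°
Normalized to (-180°, 180°]: -168°

-168°


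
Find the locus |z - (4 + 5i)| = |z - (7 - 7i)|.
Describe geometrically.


Equal distances means the locus is the perpendicular bisector of z1 and z2.
Midpoint = ((4+7)/2, (5+(-7))/2) = (5.5000, -1.0000)

Perpendicular bisector through (5.5000, -1.0000)


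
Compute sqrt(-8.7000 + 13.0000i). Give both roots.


|z| = sqrt(75.69+169) = 15.6426
sqrt((|z|+a)/2) = sqrt((15.6426+(-8.7))/2) = sqrt(3.4713) = 1.8631
sqrt((|z|-a)/2) = sqrt((15.6426-(-8.7))/2) = sqrt(12.1713) = 3.4887

±(1.8631 + 3.4887i) i.e. 1.8631 + 3.4887i and -1.8631 - 3.4887i


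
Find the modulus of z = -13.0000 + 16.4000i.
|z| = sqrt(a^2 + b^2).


|z| = sqrt((-13)^2 + 16.4^2) = sqrt(169 + 268.96) = sqrt(437.96) = 20.9275

|z| = 20.9275


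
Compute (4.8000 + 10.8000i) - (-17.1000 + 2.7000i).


Real: 4.8 + 17.1 = 21.9
Imag: 10.8 - 2.7 = 8.1

21.9000 + 8.1000i


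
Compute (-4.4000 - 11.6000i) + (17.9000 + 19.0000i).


Real: -4.4 + 17.9 = 13.5
Imag: -11.6 + 19 = 7.4

13.5000 + 7.4000i


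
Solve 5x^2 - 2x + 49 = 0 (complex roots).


disc = (-2)^2 - 4*5*49 = 4 - 980 = -976
sqrt(|disc|) = sqrt(976) = 31.2410
Real part = 2/(2*5) = 0.2000
Imag part = 31.2410/(2*5) = 3.1241

0.2000 ± 3.1241i


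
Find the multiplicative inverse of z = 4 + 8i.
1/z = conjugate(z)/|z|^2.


|z|^2 = 16+64 = 80
1/z = (4 - 8i)/80

1/z = 0.0500 - 0.1000i


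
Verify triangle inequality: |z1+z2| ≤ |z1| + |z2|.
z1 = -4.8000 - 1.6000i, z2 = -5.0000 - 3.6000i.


|z1| = sqrt((-4.8)^2 + (-1.6)^2) = sqrt(25.6) = 5.0596
|z2| = sqrt((-5)^2 + (-3.6)^2) = sqrt(37.96) = 6.1612
z1+z2 = -9.8000 - 5.2000i
|z1+z2| = sqrt(123.08) = 11.0941
|z1|+|z2| = 5.0596 + 6.1612 = 11.2208

|z1+z2| = 11.0941 ≤ |z1|+|z2| = 11.2208 (verified)


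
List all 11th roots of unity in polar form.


The 11th roots of unity are cis(360k/11°) for k=0..10
Angle step = 360/11 = 32.7273°
Primitive root: cis(32.7273°)
Primitive root = 0.8413 + 0.5406i

11 roots at angles: 0°, 32.7273°, 65.4545°, 98.1818°, 130.9091°, 163.6364°, 196.3636°, 229.0909°, 261.8182°, 294.5455°, 327.2727°


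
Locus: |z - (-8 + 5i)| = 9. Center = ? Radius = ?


|z - z0| = r is a circle with center z0 and radius r.
Center = (-8, 5), radius = 9

Circle with center (-8, 5) and radius 9


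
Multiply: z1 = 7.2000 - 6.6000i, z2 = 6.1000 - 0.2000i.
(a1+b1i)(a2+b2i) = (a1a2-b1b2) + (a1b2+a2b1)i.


Real = 7.2*6.1 - (-6.6)*(-0.2) = 43.92 - 1.32 = 42.6
Imag = 7.2*(-0.2) + 6.1*(-6.6) = -1.44 - (40.26) = -41.7

42.6000 - 41.7000i


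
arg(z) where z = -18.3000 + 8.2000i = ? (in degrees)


Re = -18.3, Im = 8.2
arg = atan2(8.2, -18.3) = 155.8634 degrees

arg(z) = 155.8634 degrees


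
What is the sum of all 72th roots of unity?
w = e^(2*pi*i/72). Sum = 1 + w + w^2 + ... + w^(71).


The sum of all 72th roots of unity is 0.
Geometric series: (1 - w^72)/(1 - w) = (1-1)/(1-w) = 0 since w^72 = 1, w ≠ 1.
Alternatively: coefficient of z^71 in z^72 - 1 is 0.

0


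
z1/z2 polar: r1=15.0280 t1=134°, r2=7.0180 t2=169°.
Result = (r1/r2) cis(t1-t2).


r = 15.0280 / 7.0180 = 2.1414
theta = 134° - 169° = -35° = 325° (mod 360)

2.1414 cis(325°)


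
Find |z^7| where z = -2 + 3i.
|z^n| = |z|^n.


|z| = sqrt(4+9) = sqrt(13) = 3.6056
|z^7| = |z|^7 = (sqrt(13))^7 = 13^3 * sqrt(13) = 2197*sqrt(13)

|z^7| = 2197*sqrt(13) ≈ 7921.3962


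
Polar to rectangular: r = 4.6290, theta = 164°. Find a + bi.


a = 4.6290*cos(164°) = 4.6290*(-0.96126) = -4.4497
b = 4.6290*sin(164°) = 4.6290*0.27564 = 1.2759

-4.4497 + 1.2759i


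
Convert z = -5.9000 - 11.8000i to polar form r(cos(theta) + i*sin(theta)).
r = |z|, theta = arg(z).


r = sqrt(34.81+139.24) = sqrt(174.05) = 13.1928
theta = atan2(-11.8, -5.9) = -116.5651 degrees

r = 13.1928, theta = -116.5651 degrees


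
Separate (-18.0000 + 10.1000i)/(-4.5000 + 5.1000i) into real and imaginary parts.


Multiply by conjugate: (-18.0000 + 10.1000i)(-4.5000 - 5.1000i) / ((-4.5)^2 + 5.1^2)
Numerator real = -18*(-4.5) + 10.1*5.1 = 132.51
Numerator imag = 10.1*(-4.5) - (-18)*5.1 = 46.35
Denominator = 46.26
Re(z) = 132.51/46.26 = 2.8645
Im(z) = 46.35/46.26 = 1.0019

Re(z) = 2.8645, Im(z) = 1.0019


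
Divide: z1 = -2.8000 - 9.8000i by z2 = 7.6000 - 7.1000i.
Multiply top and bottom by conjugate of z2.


Conjugate of z2 = 7.6000 + 7.1000i
Numerator: (-2.8000 - 9.8000i)(7.6000 + 7.1000i) = 48.3000 - 94.3600i
Denominator: 7.6^2 + (-7.1)^2 = 108.17
Result = (48.3000 - 94.3600i)/108.17

0.4465 - 0.8723i


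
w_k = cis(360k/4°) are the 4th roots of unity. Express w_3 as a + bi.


Angle = 360*3/4 = 270°
a = cos(270°) = 0
b = sin(270°) = -1.0000

0 - 1.0000i


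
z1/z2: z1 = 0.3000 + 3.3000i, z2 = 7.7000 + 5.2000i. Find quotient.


Conjugate of z2 = 7.7000 - 5.2000i
Numerator: (0.3000 + 3.3000i)(7.7000 - 5.2000i) = 19.4700 + 23.8500i
Denominator: 7.7^2 + 5.2^2 = 86.33
Result = (19.4700 + 23.8500i)/86.33

0.2255 + 0.2763i


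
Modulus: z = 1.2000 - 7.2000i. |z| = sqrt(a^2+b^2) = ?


|z| = sqrt(1.2^2 + (-7.2)^2) = sqrt(1.44 + 51.84) = sqrt(53.28) = 7.2993

|z| = 7.2993


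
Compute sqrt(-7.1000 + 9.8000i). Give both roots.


|z| = sqrt(50.41+96.04) = 12.1017
sqrt((|z|+a)/2) = sqrt((12.1017+(-7.1))/2) = sqrt(2.5008) = 1.5814
sqrt((|z|-a)/2) = sqrt((12.1017-(-7.1))/2) = sqrt(9.6008) = 3.0985

±(1.5814 + 3.0985i) i.e. 1.5814 + 3.0985i and -1.5814 - 3.0985i


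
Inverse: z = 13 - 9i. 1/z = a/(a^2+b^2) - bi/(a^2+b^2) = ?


|z|^2 = 169+81 = 250
1/z = (13 + 9i)/250

1/z = 0.0520 + 0.0360i


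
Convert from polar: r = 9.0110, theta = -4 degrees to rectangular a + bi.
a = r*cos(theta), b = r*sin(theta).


a = 9.0110*cos(-4°) = 9.0110*0.99756 = 8.9890
b = 9.0110*sin(-4°) = 9.0110*(-0.06976) = -0.6286

8.9890 - 0.6286i


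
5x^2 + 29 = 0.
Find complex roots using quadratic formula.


disc = 0^2 - 4*5*29 = 0 - 580 = -580
sqrt(|disc|) = sqrt(580) = 24.0832
Real part = 0/(2*5) = 0
Imag part = 24.0832/(2*5) = 2.4083

0 ± 2.4083i


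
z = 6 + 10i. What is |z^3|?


|z| = sqrt(36+100) = sqrt(136) = 11.6619
|z^3| = |z|^3 = (sqrt(136))^3 = 136*sqrt(136)

|z^3| = 136*sqrt(136) ≈ 1586.0189


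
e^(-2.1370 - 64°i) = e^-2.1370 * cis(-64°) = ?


e^-2.1370 = 0.1180
cos(-64°) = 0.4384
sin(-64°) = -0.8988
Real = 0.1180*0.4384 = 0.0517
Imag = 0.1180*(-0.8988) = -0.1061

0.0517 - 0.1061i


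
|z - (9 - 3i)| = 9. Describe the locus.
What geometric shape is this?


|z - z0| = r is a circle with center z0 and radius r.
Center = (9, -3), radius = 9

Circle with center (9, -3) and radius 9


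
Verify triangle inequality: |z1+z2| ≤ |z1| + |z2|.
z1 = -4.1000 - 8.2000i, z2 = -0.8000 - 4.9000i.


|z1| = sqrt((-4.1)^2 + (-8.2)^2) = sqrt(84.05) = 9.1679
|z2| = sqrt((-0.8)^2 + (-4.9)^2) = sqrt(24.65) = 4.9649
z1+z2 = -4.9000 - 13.1000i
|z1+z2| = sqrt(195.62) = 13.9864
|z1|+|z2| = 9.1679 + 4.9649 = 14.1328

|z1+z2| = 13.9864 ≤ |z1|+|z2| = 14.1328 (verified)


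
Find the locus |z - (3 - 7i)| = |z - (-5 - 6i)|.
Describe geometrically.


Equal distances means the locus is the perpendicular bisector of z1 and z2.
Midpoint = ((3+(-5))/2, (-7+(-6))/2) = (-1.0000, -6.5000)

Perpendicular bisector through (-1.0000, -6.5000)


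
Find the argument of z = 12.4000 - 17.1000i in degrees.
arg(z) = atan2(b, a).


Re = 12.4, Im = -17.1
arg = atan2(-17.1, 12.4) = -54.0524 degrees

arg(z) = -54.0524 degrees


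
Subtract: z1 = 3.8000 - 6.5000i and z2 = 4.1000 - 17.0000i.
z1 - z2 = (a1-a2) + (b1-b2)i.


Real: 3.8 - 4.1 = -0.3
Imag: -6.5 + 17 = 10.5

-0.3000 + 10.5000i


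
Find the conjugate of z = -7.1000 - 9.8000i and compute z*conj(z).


z_bar = -7.1000 + 9.8000i
z*z_bar = (-7.1)^2 + (-9.8)^2 = 50.41 + 96.04 = 146.45

z_bar = -7.1000 + 9.8000i, z*z_bar = 146.45


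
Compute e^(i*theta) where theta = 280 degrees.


cos(280°) = 0.1736
sin(280°) = -0.9848

e^(i*280°) = 0.1736 - 0.9848i


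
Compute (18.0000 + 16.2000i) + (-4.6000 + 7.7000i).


Real: 18 - 4.6 = 13.4
Imag: 16.2 + 7.7 = 23.9

13.4000 + 23.9000i


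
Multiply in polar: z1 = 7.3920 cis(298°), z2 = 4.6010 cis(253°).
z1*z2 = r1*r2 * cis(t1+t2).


r = 7.3920 * 4.6010 = 34.0106
theta = 298° + 253° = 551° = 191° (mod 360)

34.0106 cis(191°)


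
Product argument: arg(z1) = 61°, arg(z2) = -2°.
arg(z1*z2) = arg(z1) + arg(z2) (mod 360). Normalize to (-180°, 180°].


arg(z1*z2) = 61° - 2° = 59°
Normalized to (-180°, 180°]: 59°

59°


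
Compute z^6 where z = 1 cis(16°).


r^6 = 1^6 = 1
n*theta = 6*16° = 96° = 96° (mod 360)
a = 1*cos(96°) = -0.1045
b = 1*sin(96°) = 0.9945

1 cis(96°) = -0.1045 + 0.9945i


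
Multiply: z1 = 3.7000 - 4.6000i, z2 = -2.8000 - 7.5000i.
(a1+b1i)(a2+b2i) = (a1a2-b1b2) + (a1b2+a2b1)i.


Real = 3.7*(-2.8) - (-4.6)*(-7.5) = -10.36 - 34.5 = -44.86
Imag = 3.7*(-7.5) - (2.8)*(-4.6) = -27.75 + 12.88 = -14.87

-44.8600 - 14.8700i


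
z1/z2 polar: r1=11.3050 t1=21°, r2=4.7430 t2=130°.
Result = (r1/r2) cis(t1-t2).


r = 11.3050 / 4.7430 = 2.3835
theta = 21° - 130° = -109° = 251° (mod 360)

2.3835 cis(251°)


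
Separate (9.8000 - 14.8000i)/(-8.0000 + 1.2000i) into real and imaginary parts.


Multiply by conjugate: (9.8000 - 14.8000i)(-8.0000 - 1.2000i) / ((-8)^2 + 1.2^2)
Numerator real = 9.8*(-8) - (14.8)*1.2 = -96.16
Numerator imag = -14.8*(-8) - 9.8*1.2 = 106.64
Denominator = 65.44
Re(z) = -96.16/65.44 = -1.4694
Im(z) = 106.64/65.44 = 1.6296

Re(z) = -1.4694, Im(z) = 1.6296


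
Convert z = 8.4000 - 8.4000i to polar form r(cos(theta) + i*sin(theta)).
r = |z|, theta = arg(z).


r = sqrt(70.56+70.56) = sqrt(141.12) = 11.8794
theta = atan2(-8.4, 8.4) = -45.0000 degrees

r = 11.8794, theta = -45.0000 degrees


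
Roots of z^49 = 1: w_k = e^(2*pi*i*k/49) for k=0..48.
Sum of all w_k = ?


The sum of all 49th roots of unity is 0.
Geometric series: (1 - w^49)/(1 - w) = (1-1)/(1-w) = 0 since w^49 = 1, w ≠ 1.
Alternatively: coefficient of z^48 in z^49 - 1 is 0.

0


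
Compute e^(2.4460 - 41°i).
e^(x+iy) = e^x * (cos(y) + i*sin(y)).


e^2.4460 = 11.5421
cos(-41°) = 0.75471
sin(-41°) = -0.65606
Real = 11.5421*0.75471 = 8.7109
Imag = 11.5421*(-0.65606) = -7.5723

8.7109 - 7.5723i


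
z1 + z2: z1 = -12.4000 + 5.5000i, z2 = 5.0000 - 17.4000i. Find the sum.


Real: -12.4 + 5 = -7.4
Imag: 5.5 - 17.4 = -11.9

-7.4000 - 11.9000i


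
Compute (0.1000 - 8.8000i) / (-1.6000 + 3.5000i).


Conjugate of z2 = -1.6000 - 3.5000i
Numerator: (0.1000 - 8.8000i)(-1.6000 - 3.5000i) = -30.9600 + 13.7300i
Denominator: (-1.6)^2 + 3.5^2 = 14.81
Result = (-30.9600 + 13.7300i)/14.81

-2.0905 + 0.9271i


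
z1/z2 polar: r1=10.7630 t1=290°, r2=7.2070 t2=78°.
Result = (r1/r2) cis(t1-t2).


r = 10.7630 / 7.2070 = 1.4934
theta = 290° - 78° = 212° = 212° (mod 360)

1.4934 cis(212°)


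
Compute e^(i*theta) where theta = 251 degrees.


cos(251°) = -0.3256
sin(251°) = -0.9455

e^(i*251°) = -0.3256 - 0.9455i


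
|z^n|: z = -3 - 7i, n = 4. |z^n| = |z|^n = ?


|z| = sqrt(9+49) = sqrt(58) = 7.6158
|z^4| = |z|^4 = (sqrt(58))^4 = 58^2 = 3364

|z^4| = 3364


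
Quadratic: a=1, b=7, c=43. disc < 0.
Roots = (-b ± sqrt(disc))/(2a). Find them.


disc = 7^2 - 4*1*43 = 49 - 172 = -123
sqrt(|disc|) = sqrt(123) = 11.0905
Real part = -7/(2*1) = -3.5000
Imag part = 11.0905/(2*1) = 5.5453

-3.5000 ± 5.5453i


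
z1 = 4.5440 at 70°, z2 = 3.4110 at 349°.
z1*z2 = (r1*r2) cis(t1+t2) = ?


r = 4.5440 * 3.4110 = 15.4996
theta = 70° + 349° = 419° = 59° (mod 360)

15.4996 cis(59°)


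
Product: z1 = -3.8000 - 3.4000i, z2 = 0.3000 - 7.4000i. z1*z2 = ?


Real = -3.8*0.3 - (-3.4)*(-7.4) = -1.14 - 25.16 = -26.3
Imag = -3.8*(-7.4) + 0.3*(-3.4) = 28.12 - (1.02) = 27.1

-26.3000 + 27.1000i


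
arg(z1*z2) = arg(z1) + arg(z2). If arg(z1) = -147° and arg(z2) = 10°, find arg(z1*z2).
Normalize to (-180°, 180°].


arg(z1*z2) = -147° + 10° = -137°
Normalized to (-180°, 180°]: -137°

-137°


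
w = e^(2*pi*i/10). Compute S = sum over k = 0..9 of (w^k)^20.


The roots are w_k = w^k with w = e^(2*pi*i/10), and (w^k)^20 = (w^20)^k.
So S = 1 + u + u^2 + ... + u^(9) with u = w^20.
20 = 2*10 + 0, so 20 is a multiple of 10 and u = (w^10)^2 = 1.
Every one of the 10 terms equals 1: S = 10

S = 10


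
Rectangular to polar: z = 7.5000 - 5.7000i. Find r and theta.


r = sqrt(56.25+32.49) = sqrt(88.74) = 9.4202
theta = atan2(-5.7, 7.5) = -37.2348 degrees

r = 9.4202, theta = -37.2348 degrees


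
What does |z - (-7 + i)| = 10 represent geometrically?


|z - z0| = r is a circle with center z0 and radius r.
Center = (-7, 1), radius = 10

Circle with center (-7, 1) and radius 10


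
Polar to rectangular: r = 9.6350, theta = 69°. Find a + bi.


a = 9.6350*cos(69°) = 9.6350*0.35837 = 3.4529
b = 9.6350*sin(69°) = 9.6350*0.93358 = 8.9950

3.4529 + 8.9950i


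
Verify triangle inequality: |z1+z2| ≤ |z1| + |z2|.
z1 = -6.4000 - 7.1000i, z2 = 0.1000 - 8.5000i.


|z1| = sqrt((-6.4)^2 + (-7.1)^2) = sqrt(91.37) = 9.5588
|z2| = sqrt(0.1^2 + (-8.5)^2) = sqrt(72.26) = 8.5006
z1+z2 = -6.3000 - 15.6000i
|z1+z2| = sqrt(283.05) = 16.8241
|z1|+|z2| = 9.5588 + 8.5006 = 18.0594

|z1+z2| = 16.8241 ≤ |z1|+|z2| = 18.0594 (verified)


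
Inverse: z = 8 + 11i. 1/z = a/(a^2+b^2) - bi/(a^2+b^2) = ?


|z|^2 = 64+121 = 185
1/z = (8 - 11i)/185

1/z = 0.0432 - 0.0595i


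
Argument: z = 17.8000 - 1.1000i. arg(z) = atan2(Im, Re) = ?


Re = 17.8, Im = -1.1
arg = atan2(-1.1, 17.8) = -3.5363 degrees

arg(z) = -3.5363 degrees


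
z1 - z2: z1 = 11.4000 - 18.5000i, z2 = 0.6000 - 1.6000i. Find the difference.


Real: 11.4 - 0.6 = 10.8
Imag: -18.5 + 1.6 = -16.9

10.8000 - 16.9000i


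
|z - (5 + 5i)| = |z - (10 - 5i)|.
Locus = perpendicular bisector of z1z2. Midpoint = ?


Equal distances means the locus is the perpendicular bisector of z1 and z2.
Midpoint = ((5+10)/2, (5+(-5))/2) = (7.5000, 0)

Perpendicular bisector through (7.5000, 0)


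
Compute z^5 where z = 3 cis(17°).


r^5 = 3^5 = 243
n*theta = 5*17° = 85° = 85° (mod 360)
a = 243*cos(85°) = 21.1788
b = 243*sin(85°) = 242.0753

243 cis(85°) = 21.1788 + 242.0753i


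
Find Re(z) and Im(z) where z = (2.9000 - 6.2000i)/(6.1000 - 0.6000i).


Multiply by conjugate: (2.9000 - 6.2000i)(6.1000 + 0.6000i) / (6.1^2 + (-0.6)^2)
Numerator real = 2.9*6.1 - (6.2)*(-0.6) = 21.41
Numerator imag = -6.2*6.1 - 2.9*(-0.6) = -36.08
Denominator = 37.57
Re(z) = 21.41/37.57 = 0.5699
Im(z) = -36.08/37.57 = -0.9603

Re(z) = 0.5699, Im(z) = -0.9603


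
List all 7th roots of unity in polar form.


The 7th roots of unity are cis(360k/7°) for k=0..6
Angle step = 360/7 = 51.4286°
Primitive root: cis(51.4286°)
Primitive root = 0.6235 + 0.7818i

7 roots at angles: 0°, 51.4286°, 102.8571°, 154.2857°, 205.7143°, 257.1429°, 308.5714°


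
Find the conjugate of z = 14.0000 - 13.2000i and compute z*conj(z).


z_bar = 14.0000 + 13.2000i
z*z_bar = 14^2 + (-13.2)^2 = 196 + 174.24 = 370.24

z_bar = 14.0000 + 13.2000i, z*z_bar = 370.24


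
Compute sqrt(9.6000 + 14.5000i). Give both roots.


|z| = sqrt(92.16+210.25) = 17.3899
sqrt((|z|+a)/2) = sqrt((17.3899+9.6)/2) = sqrt(13.4950) = 3.6736
sqrt((|z|-a)/2) = sqrt((17.3899-9.6)/2) = sqrt(3.8950) = 1.9736

±(3.6736 + 1.9736i) i.e. 3.6736 + 1.9736i and -3.6736 - 1.9736i


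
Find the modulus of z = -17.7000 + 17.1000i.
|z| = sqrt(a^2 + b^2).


|z| = sqrt((-17.7)^2 + 17.1^2) = sqrt(313.29 + 292.41) = sqrt(605.7) = 24.6110

|z| = 24.6110


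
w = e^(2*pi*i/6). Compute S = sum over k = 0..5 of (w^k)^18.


The roots are w_k = w^k with w = e^(2*pi*i/6), and (w^k)^18 = (w^18)^k.
So S = 1 + u + u^2 + ... + u^(5) with u = w^18.
18 = 3*6 + 0, so 18 is a multiple of 6 and u = (w^6)^3 = 1.
Every one of the 6 terms equals 1: S = 6

S = 6


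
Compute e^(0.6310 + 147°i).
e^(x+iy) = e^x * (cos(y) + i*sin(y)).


e^0.6310 = 1.8795
cos(147°) = -0.8387
sin(147°) = 0.5446
Real = 1.8795*(-0.8387) = -1.5763
Imag = 1.8795*0.5446 = 1.0236

-1.5763 + 1.0236i


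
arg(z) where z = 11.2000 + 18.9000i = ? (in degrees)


Re = 11.2, Im = 18.9
arg = atan2(18.9, 11.2) = 59.3493 degrees

arg(z) = 59.3493 degrees


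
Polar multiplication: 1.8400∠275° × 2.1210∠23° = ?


r = 1.8400 * 2.1210 = 3.9026
theta = 275° + 23° = 298° = 298° (mod 360)

3.9026 cis(298°)


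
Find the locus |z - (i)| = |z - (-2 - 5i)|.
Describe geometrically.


Equal distances means the locus is the perpendicular bisector of z1 and z2.
Midpoint = ((0+(-2))/2, (1+(-5))/2) = (-1.0000, -2.0000)

Perpendicular bisector through (-1.0000, -2.0000)


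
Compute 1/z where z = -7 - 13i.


|z|^2 = 49+169 = 218
1/z = (-7 + 13i)/218

1/z = -0.0321 + 0.0596i


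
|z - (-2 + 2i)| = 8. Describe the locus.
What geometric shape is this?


|z - z0| = r is a circle with center z0 and radius r.
Center = (-2, 2), radius = 8

Circle with center (-2, 2) and radius 8


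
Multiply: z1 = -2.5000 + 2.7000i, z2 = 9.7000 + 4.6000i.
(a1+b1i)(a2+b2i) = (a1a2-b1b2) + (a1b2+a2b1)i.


Real = -2.5*9.7 - 2.7*4.6 = -24.25 - 12.42 = -36.67
Imag = -2.5*4.6 + 9.7*2.7 = -11.5 + 26.19 = 14.69

-36.6700 + 14.6900i


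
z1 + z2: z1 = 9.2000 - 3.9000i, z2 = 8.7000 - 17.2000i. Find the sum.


Real: 9.2 + 8.7 = 17.9
Imag: -3.9 - 17.2 = -21.1

17.9000 - 21.1000i


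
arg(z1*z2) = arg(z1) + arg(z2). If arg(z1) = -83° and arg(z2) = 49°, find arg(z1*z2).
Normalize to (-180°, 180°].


arg(z1*z2) = -83° + 49° = -34°
Normalized to (-180°, 180°]: -34°

-34°


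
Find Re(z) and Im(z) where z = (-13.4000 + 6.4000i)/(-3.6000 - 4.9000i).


Multiply by conjugate: (-13.4000 + 6.4000i)(-3.6000 + 4.9000i) / ((-3.6)^2 + (-4.9)^2)
Numerator real = -13.4*(-3.6) + 6.4*(-4.9) = 16.88
Numerator imag = 6.4*(-3.6) - (-13.4)*(-4.9) = -88.7
Denominator = 36.97
Re(z) = 16.88/36.97 = 0.4566
Im(z) = -88.7/36.97 = -2.3992

Re(z) = 0.4566, Im(z) = -2.3992


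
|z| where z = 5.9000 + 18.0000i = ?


|z| = sqrt(5.9^2 + 18^2) = sqrt(34.81 + 324) = sqrt(358.81) = 18.9423

|z| = 18.9423


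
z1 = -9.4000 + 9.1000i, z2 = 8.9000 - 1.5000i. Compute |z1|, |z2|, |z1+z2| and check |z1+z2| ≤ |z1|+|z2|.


|z1| = sqrt((-9.4)^2 + 9.1^2) = sqrt(171.17) = 13.0832
|z2| = sqrt(8.9^2 + (-1.5)^2) = sqrt(81.46) = 9.0255
z1+z2 = -0.5000 + 7.6000i
|z1+z2| = sqrt(58.01) = 7.6164
|z1|+|z2| = 13.0832 + 9.0255 = 22.1087

|z1+z2| = 7.6164 ≤ |z1|+|z2| = 22.1087 (verified)


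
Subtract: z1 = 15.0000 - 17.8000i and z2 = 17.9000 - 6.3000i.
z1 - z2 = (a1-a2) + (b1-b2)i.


Real: 15 - 17.9 = -2.9
Imag: -17.8 + 6.3 = -11.5

-2.9000 - 11.5000i


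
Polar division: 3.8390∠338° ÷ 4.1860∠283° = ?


r = 3.8390 / 4.1860 = 0.9171
theta = 338° - 283° = 55° = 55° (mod 360)

0.9171 cis(55°)


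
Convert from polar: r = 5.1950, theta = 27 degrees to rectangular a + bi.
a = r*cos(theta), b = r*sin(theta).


a = 5.1950*cos(27°) = 5.1950*0.89101 = 4.6288
b = 5.1950*sin(27°) = 5.1950*0.454 = 2.3585

4.6288 + 2.3585i


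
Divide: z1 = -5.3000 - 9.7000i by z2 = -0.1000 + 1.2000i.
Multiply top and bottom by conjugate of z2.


Conjugate of z2 = -0.1000 - 1.2000i
Numerator: (-5.3000 - 9.7000i)(-0.1000 - 1.2000i) = -11.1100 + 7.3300i
Denominator: (-0.1)^2 + 1.2^2 = 1.45
Result = (-11.1100 + 7.3300i)/1.45

-7.6621 + 5.0552i


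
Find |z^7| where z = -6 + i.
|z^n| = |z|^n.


|z| = sqrt(36+1) = sqrt(37) = 6.0828
|z^7| = |z|^7 = (sqrt(37))^7 = 37^3 * sqrt(37) = 50653*sqrt(37)

|z^7| = 50653*sqrt(37) ≈ 308110.1704


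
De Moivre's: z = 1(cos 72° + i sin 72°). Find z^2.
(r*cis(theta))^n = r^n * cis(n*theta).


r^2 = 1^2 = 1
n*theta = 2*72° = 144° = 144° (mod 360)
a = 1*cos(144°) = -0.8090
b = 1*sin(144°) = 0.5878

1 cis(144°) = -0.8090 + 0.5878i


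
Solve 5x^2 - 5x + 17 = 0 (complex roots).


disc = (-5)^2 - 4*5*17 = 25 - 340 = -315
sqrt(|disc|) = sqrt(315) = 17.7482
Real part = 5/(2*5) = 0.5000
Imag part = 17.7482/(2*5) = 1.7748

0.5000 ± 1.7748i


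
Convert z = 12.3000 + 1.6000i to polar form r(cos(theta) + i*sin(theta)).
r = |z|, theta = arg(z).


r = sqrt(151.29+2.56) = sqrt(153.85) = 12.4036
theta = atan2(1.6, 12.3) = 7.4115 degrees

r = 12.4036, theta = 7.4115 degrees


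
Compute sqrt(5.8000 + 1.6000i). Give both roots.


|z| = sqrt(33.64+2.56) = 6.0166
sqrt((|z|+a)/2) = sqrt((6.0166+5.8)/2) = sqrt(5.9083) = 2.4307
sqrt((|z|-a)/2) = sqrt((6.0166-5.8)/2) = sqrt(0.1083) = 0.3291

±(2.4307 + 0.3291i) i.e. 2.4307 + 0.3291i and -2.4307 - 0.3291i


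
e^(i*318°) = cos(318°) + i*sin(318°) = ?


cos(318°) = 0.7431
sin(318°) = -0.6691

e^(i*318°) = 0.7431 - 0.6691i


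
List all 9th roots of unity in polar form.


The 9th roots of unity are cis(360k/9°) for k=0..8
Angle step = 360/9 = 40°
Primitive root: cis(40°)
Primitive root = 0.7660 + 0.6428i

9 roots at angles: 0°, 40°, 80°, 120°, 160°, 200°, 240°, 280°, 320°


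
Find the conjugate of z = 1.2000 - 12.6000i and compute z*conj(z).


z_bar = 1.2000 + 12.6000i
z*z_bar = 1.2^2 + (-12.6)^2 = 1.44 + 158.76 = 160.2

z_bar = 1.2000 + 12.6000i, z*z_bar = 160.2


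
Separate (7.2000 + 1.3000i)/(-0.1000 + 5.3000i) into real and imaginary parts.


Multiply by conjugate: (7.2000 + 1.3000i)(-0.1000 - 5.3000i) / ((-0.1)^2 + 5.3^2)
Numerator real = 7.2*(-0.1) + 1.3*5.3 = 6.17
Numerator imag = 1.3*(-0.1) - 7.2*5.3 = -38.29
Denominator = 28.1
Re(z) = 6.17/28.1 = 0.2196
Im(z) = -38.29/28.1 = -1.3626

Re(z) = 0.2196, Im(z) = -1.3626


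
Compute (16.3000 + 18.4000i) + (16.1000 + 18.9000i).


Real: 16.3 + 16.1 = 32.4
Imag: 18.4 + 18.9 = 37.3

32.4000 + 37.3000i


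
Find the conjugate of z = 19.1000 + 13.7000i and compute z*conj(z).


z_bar = 19.1000 - 13.7000i
z*z_bar = 19.1^2 + 13.7^2 = 364.81 + 187.69 = 552.5

z_bar = 19.1000 - 13.7000i, z*z_bar = 552.5


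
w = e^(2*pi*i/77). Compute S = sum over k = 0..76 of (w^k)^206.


The roots are w_k = w^k with w = e^(2*pi*i/77), and (w^k)^206 = (w^206)^k.
So S = 1 + u + u^2 + ... + u^(76) with u = w^206.
206 = 2*77 + 52, so 206 is not a multiple of 77: u = (w^77)^2 * w^52 = w^52 ≠ 1 (w is a primitive 77th root), while u^77 = (w^77)^206 = 1.
Geometric series: S = (1 - u^77)/(1 - u) = (1 - 1)/(1 - u) = 0

S = 0


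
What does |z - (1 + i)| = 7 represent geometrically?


|z - z0| = r is a circle with center z0 and radius r.
Center = (1, 1), radius = 7

Circle with center (1, 1) and radius 7


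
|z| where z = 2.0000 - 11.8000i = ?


|z| = sqrt(2^2 + (-11.8)^2) = sqrt(4 + 139.24) = sqrt(143.24) = 11.9683

|z| = 11.9683


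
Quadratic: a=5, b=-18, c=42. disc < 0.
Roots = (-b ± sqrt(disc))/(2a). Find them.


disc = (-18)^2 - 4*5*42 = 324 - 840 = -516
sqrt(|disc|) = sqrt(516) = 22.7156
Real part = 18/(2*5) = 1.8000
Imag part = 22.7156/(2*5) = 2.2716

1.8000 ± 2.2716i


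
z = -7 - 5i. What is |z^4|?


|z| = sqrt(49+25) = sqrt(74) = 8.6023
|z^4| = |z|^4 = (sqrt(74))^4 = 74^2 = 5476

|z^4| = 5476


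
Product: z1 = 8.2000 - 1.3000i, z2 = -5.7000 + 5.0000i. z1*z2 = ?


Real = 8.2*(-5.7) - (-1.3)*5 = -46.74 - (-6.5) = -40.24
Imag = 8.2*5 - (5.7)*(-1.3) = 41 + 7.41 = 48.41

-40.2400 + 48.4100i


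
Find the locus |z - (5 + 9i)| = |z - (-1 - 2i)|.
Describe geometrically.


Equal distances means the locus is the perpendicular bisector of z1 and z2.
Midpoint = ((5+(-1))/2, (9+(-2))/2) = (2.0000, 3.5000)

Perpendicular bisector through (2.0000, 3.5000)


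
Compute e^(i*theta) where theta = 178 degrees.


cos(178°) = -0.9994
sin(178°) = 0.0349

e^(i*178°) = -0.9994 + 0.0349i


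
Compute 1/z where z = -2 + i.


|z|^2 = 4+1 = 5
1/z = (-2 - 1i)/5

1/z = -0.4000 - 0.2000i


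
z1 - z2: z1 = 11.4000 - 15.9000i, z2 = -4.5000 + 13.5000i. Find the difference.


Real: 11.4 + 4.5 = 15.9
Imag: -15.9 - 13.5 = -29.4

15.9000 - 29.4000i


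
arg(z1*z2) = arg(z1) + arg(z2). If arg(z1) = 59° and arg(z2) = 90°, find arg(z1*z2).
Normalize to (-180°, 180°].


arg(z1*z2) = 59° + 90° = 149°
Normalized to (-180°, 180°]: 149°

149°


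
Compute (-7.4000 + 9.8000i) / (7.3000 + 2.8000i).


Conjugate of z2 = 7.3000 - 2.8000i
Numerator: (-7.4000 + 9.8000i)(7.3000 - 2.8000i) = -26.5800 + 92.2600i
Denominator: 7.3^2 + 2.8^2 = 61.13
Result = (-26.5800 + 92.2600i)/61.13

-0.4348 + 1.5092i


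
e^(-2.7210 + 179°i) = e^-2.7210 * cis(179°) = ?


e^-2.7210 = 0.0658
cos(179°) = -0.9998
sin(179°) = 0.01745
Real = 0.0658*(-0.9998) = -0.0658
Imag = 0.0658*0.01745 = 0.0011

-0.0658 + 0.0011i


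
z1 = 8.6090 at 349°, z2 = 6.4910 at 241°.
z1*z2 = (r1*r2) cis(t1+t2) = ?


r = 8.6090 * 6.4910 = 55.8810
theta = 349° + 241° = 590° = 230° (mod 360)

55.8810 cis(230°)


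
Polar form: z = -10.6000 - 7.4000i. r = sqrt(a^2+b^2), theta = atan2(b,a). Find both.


r = sqrt(112.36+54.76) = sqrt(167.12) = 12.9275
theta = atan2(-7.4, -10.6) = -145.0806 degrees

r = 12.9275, theta = -145.0806 degrees


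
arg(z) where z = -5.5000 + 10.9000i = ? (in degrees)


Re = -5.5, Im = 10.9
arg = atan2(10.9, -5.5) = 116.7749 degrees

arg(z) = 116.7749 degrees


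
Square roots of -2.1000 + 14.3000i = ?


|z| = sqrt(4.41+204.49) = 14.4534
sqrt((|z|+a)/2) = sqrt((14.4534+(-2.1))/2) = sqrt(6.1767) = 2.4853
sqrt((|z|-a)/2) = sqrt((14.4534-(-2.1))/2) = sqrt(8.2767) = 2.8769

±(2.4853 + 2.8769i) i.e. 2.4853 + 2.8769i and -2.4853 - 2.8769i


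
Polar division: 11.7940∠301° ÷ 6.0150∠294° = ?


r = 11.7940 / 6.0150 = 1.9608
theta = 301° - 294° = 7° = 7° (mod 360)

1.9608 cis(7°)


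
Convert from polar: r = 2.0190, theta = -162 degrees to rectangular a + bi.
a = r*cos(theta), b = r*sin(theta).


a = 2.0190*cos(-162°) = 2.0190*(-0.95106) = -1.9202
b = 2.0190*sin(-162°) = 2.0190*(-0.309) = -0.6239

-1.9202 - 0.6239i


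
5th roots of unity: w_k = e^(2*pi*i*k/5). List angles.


The 5th roots of unity are cis(360k/5°) for k=0..4
Angle step = 360/5 = 72°
Primitive root: cis(72°)
Primitive root = 0.3090 + 0.9511i

5 roots at angles: 0°, 72°, 144°, 216°, 288°


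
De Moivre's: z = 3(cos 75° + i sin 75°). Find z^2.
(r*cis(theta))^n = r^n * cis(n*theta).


r^2 = 3^2 = 9
n*theta = 2*75° = 150° = 150° (mod 360)
a = 9*cos(150°) = -7.7942
b = 9*sin(150°) = 4.5000

9 cis(150°) = -7.7942 + 4.5000i


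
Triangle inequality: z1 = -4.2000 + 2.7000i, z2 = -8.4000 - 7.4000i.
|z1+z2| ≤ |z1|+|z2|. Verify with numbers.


|z1| = sqrt((-4.2)^2 + 2.7^2) = sqrt(24.93) = 4.9930
|z2| = sqrt((-8.4)^2 + (-7.4)^2) = sqrt(125.32) = 11.1946
z1+z2 = -12.6000 - 4.7000i
|z1+z2| = sqrt(180.85) = 13.4480
|z1|+|z2| = 4.9930 + 11.1946 = 16.1876

|z1+z2| = 13.4480 ≤ |z1|+|z2| = 16.1876 (verified)


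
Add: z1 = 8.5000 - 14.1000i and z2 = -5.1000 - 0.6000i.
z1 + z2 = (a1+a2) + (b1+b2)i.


Real: 8.5 - 5.1 = 3.4
Imag: -14.1 - 0.6 = -14.7

3.4000 - 14.7000i


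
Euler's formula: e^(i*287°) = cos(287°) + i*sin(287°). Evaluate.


cos(287°) = 0.2924
sin(287°) = -0.9563

e^(i*287°) = 0.2924 - 0.9563i


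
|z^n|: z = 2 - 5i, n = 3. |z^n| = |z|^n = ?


|z| = sqrt(4+25) = sqrt(29) = 5.3852
|z^3| = |z|^3 = (sqrt(29))^3 = 29*sqrt(29)

|z^3| = 29*sqrt(29) ≈ 156.1698


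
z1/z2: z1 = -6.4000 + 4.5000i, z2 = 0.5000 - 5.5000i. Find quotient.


Conjugate of z2 = 0.5000 + 5.5000i
Numerator: (-6.4000 + 4.5000i)(0.5000 + 5.5000i) = -27.9500 - 32.9500i
Denominator: 0.5^2 + (-5.5)^2 = 30.5
Result = (-27.9500 - 32.9500i)/30.5

-0.9164 - 1.0803i


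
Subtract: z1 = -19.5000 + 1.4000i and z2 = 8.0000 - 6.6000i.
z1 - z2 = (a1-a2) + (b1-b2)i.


Real: -19.5 - 8 = -27.5
Imag: 1.4 + 6.6 = 8

-27.5000 + 8.0000i


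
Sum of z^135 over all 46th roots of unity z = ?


The roots are w_k = w^k with w = e^(2*pi*i/46), and (w^k)^135 = (w^135)^k.
So S = 1 + u + u^2 + ... + u^(45) with u = w^135.
135 = 2*46 + 43, so 135 is not a multiple of 46: u = (w^46)^2 * w^43 = w^43 ≠ 1 (w is a primitive 46th root), while u^46 = (w^46)^135 = 1.
Geometric series: S = (1 - u^46)/(1 - u) = (1 - 1)/(1 - u) = 0

S = 0


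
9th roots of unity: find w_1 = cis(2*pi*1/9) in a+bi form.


Angle = 360*1/9 = 40°
a = cos(40°) = 0.7660
b = sin(40°) = 0.6428

0.7660 + 0.6428i


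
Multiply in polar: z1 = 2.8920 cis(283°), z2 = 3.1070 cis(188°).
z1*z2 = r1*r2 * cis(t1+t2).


r = 2.8920 * 3.1070 = 8.9854
theta = 283° + 188° = 471° = 111° (mod 360)

8.9854 cis(111°)


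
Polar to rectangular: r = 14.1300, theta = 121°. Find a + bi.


a = 14.1300*cos(121°) = 14.1300*(-0.51504) = -7.2775
b = 14.1300*sin(121°) = 14.1300*0.85717 = 12.1118

-7.2775 + 12.1118i


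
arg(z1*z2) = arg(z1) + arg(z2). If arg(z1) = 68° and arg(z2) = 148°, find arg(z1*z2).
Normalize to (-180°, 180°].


arg(z1*z2) = 68° + 148° = 216°
Normalized to (-180°, 180°]: -144°

-144°


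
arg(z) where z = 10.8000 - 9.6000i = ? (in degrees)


Re = 10.8, Im = -9.6
arg = atan2(-9.6, 10.8) = -41.6335 degrees

arg(z) = -41.6335 degrees


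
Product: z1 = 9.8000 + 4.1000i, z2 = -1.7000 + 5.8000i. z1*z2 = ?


Real = 9.8*(-1.7) - 4.1*5.8 = -16.66 - 23.78 = -40.44
Imag = 9.8*5.8 - (1.7)*4.1 = 56.84 - (6.97) = 49.87

-40.4400 + 49.8700i


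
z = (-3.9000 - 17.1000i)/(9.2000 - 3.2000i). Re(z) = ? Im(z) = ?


Multiply by conjugate: (-3.9000 - 17.1000i)(9.2000 + 3.2000i) / (9.2^2 + (-3.2)^2)
Numerator real = -3.9*9.2 - (17.1)*(-3.2) = 18.84
Numerator imag = -17.1*9.2 - (-3.9)*(-3.2) = -169.8
Denominator = 94.88
Re(z) = 18.84/94.88 = 0.1986
Im(z) = -169.8/94.88 = -1.7896

Re(z) = 0.1986, Im(z) = -1.7896


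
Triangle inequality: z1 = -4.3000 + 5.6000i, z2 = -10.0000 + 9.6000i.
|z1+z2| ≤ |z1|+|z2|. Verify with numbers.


|z1| = sqrt((-4.3)^2 + 5.6^2) = sqrt(49.85) = 7.0605
|z2| = sqrt((-10)^2 + 9.6^2) = sqrt(192.16) = 13.8622
z1+z2 = -14.3000 + 15.2000i
|z1+z2| = sqrt(435.53) = 20.8694
|z1|+|z2| = 7.0605 + 13.8622 = 20.9227

|z1+z2| = 20.8694 ≤ |z1|+|z2| = 20.9227 (verified)


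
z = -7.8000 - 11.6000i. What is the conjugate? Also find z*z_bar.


z_bar = -7.8000 + 11.6000i
z*z_bar = (-7.8)^2 + (-11.6)^2 = 60.84 + 134.56 = 195.4

z_bar = -7.8000 + 11.6000i, z*z_bar = 195.4


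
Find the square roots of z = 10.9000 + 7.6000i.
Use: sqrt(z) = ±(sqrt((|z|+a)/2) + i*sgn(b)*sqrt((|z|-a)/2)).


|z| = sqrt(118.81+57.76) = 13.2880
sqrt((|z|+a)/2) = sqrt((13.2880+10.9)/2) = sqrt(12.0940) = 3.4776
sqrt((|z|-a)/2) = sqrt((13.2880-10.9)/2) = sqrt(1.1940) = 1.0927

±(3.4776 + 1.0927i) i.e. 3.4776 + 1.0927i and -3.4776 - 1.0927i


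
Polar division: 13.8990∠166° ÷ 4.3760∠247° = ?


r = 13.8990 / 4.3760 = 3.1762
theta = 166° - 247° = -81° = 279° (mod 360)

3.1762 cis(279°)


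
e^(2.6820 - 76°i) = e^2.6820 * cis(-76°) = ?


e^2.6820 = 14.6143
cos(-76°) = 0.24192
sin(-76°) = -0.970296
Real = 14.6143*0.24192 = 3.5355
Imag = 14.6143*(-0.970296) = -14.1802

3.5355 - 14.1802i


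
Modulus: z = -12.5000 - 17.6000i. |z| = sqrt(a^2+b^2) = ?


|z| = sqrt((-12.5)^2 + (-17.6)^2) = sqrt(156.25 + 309.76) = sqrt(466.01) = 21.5873

|z| = 21.5873


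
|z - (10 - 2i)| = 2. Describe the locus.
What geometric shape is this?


|z - z0| = r is a circle with center z0 and radius r.
Center = (10, -2), radius = 2

Circle with center (10, -2) and radius 2


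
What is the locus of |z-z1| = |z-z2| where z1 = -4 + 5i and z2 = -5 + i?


Equal distances means the locus is the perpendicular bisector of z1 and z2.
Midpoint = ((-4+(-5))/2, (5+1)/2) = (-4.5000, 3.0000)

Perpendicular bisector through (-4.5000, 3.0000)


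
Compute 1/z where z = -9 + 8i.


|z|^2 = 81+64 = 145
1/z = (-9 - 8i)/145

1/z = -0.0621 - 0.0552i


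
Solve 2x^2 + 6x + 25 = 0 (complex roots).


disc = 6^2 - 4*2*25 = 36 - 200 = -164
sqrt(|disc|) = sqrt(164) = 12.8062
Real part = -6/(2*2) = -1.5000
Imag part = 12.8062/(2*2) = 3.2016

-1.5000 ± 3.2016i


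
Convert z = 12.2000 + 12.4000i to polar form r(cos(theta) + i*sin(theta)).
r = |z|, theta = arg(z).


r = sqrt(148.84+153.76) = sqrt(302.6) = 17.3954
theta = atan2(12.4, 12.2) = 45.4658 degrees

r = 17.3954, theta = 45.4658 degrees


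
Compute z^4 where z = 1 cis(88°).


r^4 = 1^4 = 1
n*theta = 4*88° = 352° = 352° (mod 360)
a = 1*cos(352°) = 0.9903
b = 1*sin(352°) = -0.1392

1 cis(352°) = 0.9903 - 0.1392i


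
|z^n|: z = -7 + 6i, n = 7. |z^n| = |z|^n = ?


|z| = sqrt(49+36) = sqrt(85) = 9.2195
|z^7| = |z|^7 = (sqrt(85))^7 = 85^3 * sqrt(85) = 614125*sqrt(85)

|z^7| = 614125*sqrt(85) ≈ 5661952.7398


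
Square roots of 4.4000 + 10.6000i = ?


|z| = sqrt(19.36+112.36) = 11.4769
sqrt((|z|+a)/2) = sqrt((11.4769+4.4)/2) = sqrt(7.9385) = 2.8175
sqrt((|z|-a)/2) = sqrt((11.4769-4.4)/2) = sqrt(3.5385) = 1.8811

±(2.8175 + 1.8811i) i.e. 2.8175 + 1.8811i and -2.8175 - 1.8811i


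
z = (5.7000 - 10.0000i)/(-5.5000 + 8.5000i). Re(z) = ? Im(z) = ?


Multiply by conjugate: (5.7000 - 10.0000i)(-5.5000 - 8.5000i) / ((-5.5)^2 + 8.5^2)
Numerator real = 5.7*(-5.5) - (10)*8.5 = -116.35
Numerator imag = -10*(-5.5) - 5.7*8.5 = 6.55
Denominator = 102.5
Re(z) = -116.35/102.5 = -1.1351
Im(z) = 6.55/102.5 = 0.0639

Re(z) = -1.1351, Im(z) = 0.0639
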